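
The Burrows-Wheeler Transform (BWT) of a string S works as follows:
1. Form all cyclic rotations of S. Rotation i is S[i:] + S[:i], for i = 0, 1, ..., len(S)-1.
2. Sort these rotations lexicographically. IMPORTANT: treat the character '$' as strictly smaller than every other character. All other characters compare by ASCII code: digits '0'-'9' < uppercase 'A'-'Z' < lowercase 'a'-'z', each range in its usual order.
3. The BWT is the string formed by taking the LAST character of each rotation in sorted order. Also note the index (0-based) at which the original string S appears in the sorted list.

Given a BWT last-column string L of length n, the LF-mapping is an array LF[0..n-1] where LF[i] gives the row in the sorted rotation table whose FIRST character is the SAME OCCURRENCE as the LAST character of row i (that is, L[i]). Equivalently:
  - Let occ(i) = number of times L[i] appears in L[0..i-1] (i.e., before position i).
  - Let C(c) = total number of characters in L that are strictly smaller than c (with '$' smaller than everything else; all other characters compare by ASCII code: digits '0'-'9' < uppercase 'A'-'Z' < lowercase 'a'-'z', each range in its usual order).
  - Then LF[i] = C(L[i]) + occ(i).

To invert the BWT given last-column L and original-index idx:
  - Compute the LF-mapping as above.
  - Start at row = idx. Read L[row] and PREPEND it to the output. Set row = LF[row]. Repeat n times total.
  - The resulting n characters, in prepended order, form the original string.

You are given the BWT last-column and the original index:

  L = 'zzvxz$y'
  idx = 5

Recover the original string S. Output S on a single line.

LF mapping: 4 5 1 2 6 0 3
Walk LF starting at row 5, prepending L[row]:
  step 1: row=5, L[5]='$', prepend. Next row=LF[5]=0
  step 2: row=0, L[0]='z', prepend. Next row=LF[0]=4
  step 3: row=4, L[4]='z', prepend. Next row=LF[4]=6
  step 4: row=6, L[6]='y', prepend. Next row=LF[6]=3
  step 5: row=3, L[3]='x', prepend. Next row=LF[3]=2
  step 6: row=2, L[2]='v', prepend. Next row=LF[2]=1
  step 7: row=1, L[1]='z', prepend. Next row=LF[1]=5
Reversed output: zvxyzz$

Answer: zvxyzz$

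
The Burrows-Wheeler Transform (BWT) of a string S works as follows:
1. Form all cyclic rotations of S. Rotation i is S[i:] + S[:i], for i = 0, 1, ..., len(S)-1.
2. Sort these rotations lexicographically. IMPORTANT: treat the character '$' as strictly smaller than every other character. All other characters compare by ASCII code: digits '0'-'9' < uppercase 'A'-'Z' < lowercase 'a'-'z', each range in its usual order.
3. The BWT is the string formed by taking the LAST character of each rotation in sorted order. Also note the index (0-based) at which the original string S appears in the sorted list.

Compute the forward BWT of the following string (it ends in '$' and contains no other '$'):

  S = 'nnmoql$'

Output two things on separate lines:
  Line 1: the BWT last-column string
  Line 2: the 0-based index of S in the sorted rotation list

All 7 rotations (rotation i = S[i:]+S[:i]):
  rot[0] = nnmoql$
  rot[1] = nmoql$n
  rot[2] = moql$nn
  rot[3] = oql$nnm
  rot[4] = ql$nnmo
  rot[5] = l$nnmoq
  rot[6] = $nnmoql
Sorted (with $ < everything):
  sorted[0] = $nnmoql  (last char: 'l')
  sorted[1] = l$nnmoq  (last char: 'q')
  sorted[2] = moql$nn  (last char: 'n')
  sorted[3] = nmoql$n  (last char: 'n')
  sorted[4] = nnmoql$  (last char: '$')
  sorted[5] = oql$nnm  (last char: 'm')
  sorted[6] = ql$nnmo  (last char: 'o')
Last column: lqnn$mo
Original string S is at sorted index 4

Answer: lqnn$mo
4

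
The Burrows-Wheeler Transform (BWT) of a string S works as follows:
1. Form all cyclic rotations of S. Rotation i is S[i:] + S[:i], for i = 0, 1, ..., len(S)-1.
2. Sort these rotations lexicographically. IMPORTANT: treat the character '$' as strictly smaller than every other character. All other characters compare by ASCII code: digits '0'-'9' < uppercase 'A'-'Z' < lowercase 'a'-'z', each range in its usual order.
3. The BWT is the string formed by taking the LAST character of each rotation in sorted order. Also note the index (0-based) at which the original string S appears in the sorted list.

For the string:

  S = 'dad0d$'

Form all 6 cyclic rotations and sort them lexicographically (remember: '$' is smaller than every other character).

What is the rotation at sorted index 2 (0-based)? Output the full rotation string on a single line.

All 6 rotations (rotation i = S[i:]+S[:i]):
  rot[0] = dad0d$
  rot[1] = ad0d$d
  rot[2] = d0d$da
  rot[3] = 0d$dad
  rot[4] = d$dad0
  rot[5] = $dad0d
Sorted (with $ < everything):
  sorted[0] = $dad0d
  sorted[1] = 0d$dad
  sorted[2] = ad0d$d
  sorted[3] = d$dad0
  sorted[4] = d0d$da
  sorted[5] = dad0d$
sorted[2] = ad0d$d

Answer: ad0d$d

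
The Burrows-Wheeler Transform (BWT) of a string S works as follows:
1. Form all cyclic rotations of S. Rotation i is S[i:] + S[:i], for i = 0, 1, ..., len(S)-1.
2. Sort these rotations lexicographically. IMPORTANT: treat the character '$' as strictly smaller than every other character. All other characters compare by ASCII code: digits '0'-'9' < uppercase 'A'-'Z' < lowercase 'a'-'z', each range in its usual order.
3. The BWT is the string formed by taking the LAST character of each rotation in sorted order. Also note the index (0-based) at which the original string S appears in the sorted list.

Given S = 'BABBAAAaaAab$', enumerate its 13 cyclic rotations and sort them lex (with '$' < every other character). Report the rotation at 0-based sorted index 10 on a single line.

Answer: aaAab$BABBAAA

Derivation:
All 13 rotations (rotation i = S[i:]+S[:i]):
  rot[0] = BABBAAAaaAab$
  rot[1] = ABBAAAaaAab$B
  rot[2] = BBAAAaaAab$BA
  rot[3] = BAAAaaAab$BAB
  rot[4] = AAAaaAab$BABB
  rot[5] = AAaaAab$BABBA
  rot[6] = AaaAab$BABBAA
  rot[7] = aaAab$BABBAAA
  rot[8] = aAab$BABBAAAa
  rot[9] = Aab$BABBAAAaa
  rot[10] = ab$BABBAAAaaA
  rot[11] = b$BABBAAAaaAa
  rot[12] = $BABBAAAaaAab
Sorted (with $ < everything):
  sorted[0] = $BABBAAAaaAab
  sorted[1] = AAAaaAab$BABB
  sorted[2] = AAaaAab$BABBA
  sorted[3] = ABBAAAaaAab$B
  sorted[4] = AaaAab$BABBAA
  sorted[5] = Aab$BABBAAAaa
  sorted[6] = BAAAaaAab$BAB
  sorted[7] = BABBAAAaaAab$
  sorted[8] = BBAAAaaAab$BA
  sorted[9] = aAab$BABBAAAa
  sorted[10] = aaAab$BABBAAA
  sorted[11] = ab$BABBAAAaaA
  sorted[12] = b$BABBAAAaaAa
sorted[10] = aaAab$BABBAAA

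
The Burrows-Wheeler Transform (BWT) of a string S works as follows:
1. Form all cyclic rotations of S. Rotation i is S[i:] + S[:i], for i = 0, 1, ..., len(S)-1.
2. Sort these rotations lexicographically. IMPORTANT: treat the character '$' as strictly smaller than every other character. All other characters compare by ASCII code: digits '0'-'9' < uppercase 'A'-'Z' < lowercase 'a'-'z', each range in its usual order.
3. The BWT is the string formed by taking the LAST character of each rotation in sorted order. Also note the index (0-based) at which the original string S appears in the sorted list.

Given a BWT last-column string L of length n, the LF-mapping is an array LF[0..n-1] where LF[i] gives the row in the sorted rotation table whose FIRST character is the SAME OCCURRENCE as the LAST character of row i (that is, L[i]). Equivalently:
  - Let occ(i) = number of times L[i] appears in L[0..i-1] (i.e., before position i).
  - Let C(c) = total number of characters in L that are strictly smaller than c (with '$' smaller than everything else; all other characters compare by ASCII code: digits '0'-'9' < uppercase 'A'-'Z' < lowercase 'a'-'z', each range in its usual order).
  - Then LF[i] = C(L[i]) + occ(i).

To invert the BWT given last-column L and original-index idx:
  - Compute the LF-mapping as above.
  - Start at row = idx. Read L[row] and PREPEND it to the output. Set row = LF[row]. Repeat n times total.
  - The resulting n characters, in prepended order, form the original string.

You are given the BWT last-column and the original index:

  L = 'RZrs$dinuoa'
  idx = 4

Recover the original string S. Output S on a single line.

LF mapping: 1 2 8 9 0 4 5 6 10 7 3
Walk LF starting at row 4, prepending L[row]:
  step 1: row=4, L[4]='$', prepend. Next row=LF[4]=0
  step 2: row=0, L[0]='R', prepend. Next row=LF[0]=1
  step 3: row=1, L[1]='Z', prepend. Next row=LF[1]=2
  step 4: row=2, L[2]='r', prepend. Next row=LF[2]=8
  step 5: row=8, L[8]='u', prepend. Next row=LF[8]=10
  step 6: row=10, L[10]='a', prepend. Next row=LF[10]=3
  step 7: row=3, L[3]='s', prepend. Next row=LF[3]=9
  step 8: row=9, L[9]='o', prepend. Next row=LF[9]=7
  step 9: row=7, L[7]='n', prepend. Next row=LF[7]=6
  step 10: row=6, L[6]='i', prepend. Next row=LF[6]=5
  step 11: row=5, L[5]='d', prepend. Next row=LF[5]=4
Reversed output: dinosaurZR$

Answer: dinosaurZR$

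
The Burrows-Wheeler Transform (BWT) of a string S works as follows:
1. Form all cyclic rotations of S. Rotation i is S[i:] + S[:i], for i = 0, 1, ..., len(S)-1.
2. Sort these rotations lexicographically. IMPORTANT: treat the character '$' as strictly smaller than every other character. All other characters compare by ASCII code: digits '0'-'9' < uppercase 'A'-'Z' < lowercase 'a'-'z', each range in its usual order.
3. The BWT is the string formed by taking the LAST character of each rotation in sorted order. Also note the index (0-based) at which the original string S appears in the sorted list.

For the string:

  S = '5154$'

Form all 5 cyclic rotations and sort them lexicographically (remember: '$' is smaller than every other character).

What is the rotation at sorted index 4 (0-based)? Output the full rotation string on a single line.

All 5 rotations (rotation i = S[i:]+S[:i]):
  rot[0] = 5154$
  rot[1] = 154$5
  rot[2] = 54$51
  rot[3] = 4$515
  rot[4] = $5154
Sorted (with $ < everything):
  sorted[0] = $5154
  sorted[1] = 154$5
  sorted[2] = 4$515
  sorted[3] = 5154$
  sorted[4] = 54$51
sorted[4] = 54$51

Answer: 54$51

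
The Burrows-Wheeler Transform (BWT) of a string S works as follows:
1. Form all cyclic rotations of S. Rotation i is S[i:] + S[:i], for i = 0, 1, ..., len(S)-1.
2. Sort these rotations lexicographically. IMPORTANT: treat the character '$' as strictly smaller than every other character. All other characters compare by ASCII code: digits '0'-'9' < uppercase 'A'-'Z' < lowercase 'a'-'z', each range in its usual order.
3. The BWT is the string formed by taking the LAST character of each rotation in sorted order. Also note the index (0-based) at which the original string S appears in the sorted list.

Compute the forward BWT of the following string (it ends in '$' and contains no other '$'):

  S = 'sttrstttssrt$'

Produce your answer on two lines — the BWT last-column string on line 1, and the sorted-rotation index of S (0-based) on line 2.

Answer: ttsst$rrttsts
5

Derivation:
All 13 rotations (rotation i = S[i:]+S[:i]):
  rot[0] = sttrstttssrt$
  rot[1] = ttrstttssrt$s
  rot[2] = trstttssrt$st
  rot[3] = rstttssrt$stt
  rot[4] = stttssrt$sttr
  rot[5] = tttssrt$sttrs
  rot[6] = ttssrt$sttrst
  rot[7] = tssrt$sttrstt
  rot[8] = ssrt$sttrsttt
  rot[9] = srt$sttrsttts
  rot[10] = rt$sttrstttss
  rot[11] = t$sttrstttssr
  rot[12] = $sttrstttssrt
Sorted (with $ < everything):
  sorted[0] = $sttrstttssrt  (last char: 't')
  sorted[1] = rstttssrt$stt  (last char: 't')
  sorted[2] = rt$sttrstttss  (last char: 's')
  sorted[3] = srt$sttrsttts  (last char: 's')
  sorted[4] = ssrt$sttrsttt  (last char: 't')
  sorted[5] = sttrstttssrt$  (last char: '$')
  sorted[6] = stttssrt$sttr  (last char: 'r')
  sorted[7] = t$sttrstttssr  (last char: 'r')
  sorted[8] = trstttssrt$st  (last char: 't')
  sorted[9] = tssrt$sttrstt  (last char: 't')
  sorted[10] = ttrstttssrt$s  (last char: 's')
  sorted[11] = ttssrt$sttrst  (last char: 't')
  sorted[12] = tttssrt$sttrs  (last char: 's')
Last column: ttsst$rrttsts
Original string S is at sorted index 5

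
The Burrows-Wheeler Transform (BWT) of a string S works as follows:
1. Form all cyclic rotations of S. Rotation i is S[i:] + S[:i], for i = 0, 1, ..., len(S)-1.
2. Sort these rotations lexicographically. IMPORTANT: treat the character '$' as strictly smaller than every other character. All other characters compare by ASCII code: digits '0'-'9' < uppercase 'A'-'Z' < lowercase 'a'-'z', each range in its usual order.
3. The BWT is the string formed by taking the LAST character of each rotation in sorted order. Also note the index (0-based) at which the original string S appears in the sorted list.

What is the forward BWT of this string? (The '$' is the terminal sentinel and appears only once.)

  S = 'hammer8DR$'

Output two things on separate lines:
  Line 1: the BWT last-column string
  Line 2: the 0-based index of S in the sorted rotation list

Answer: Rr8Dhm$mae
6

Derivation:
All 10 rotations (rotation i = S[i:]+S[:i]):
  rot[0] = hammer8DR$
  rot[1] = ammer8DR$h
  rot[2] = mmer8DR$ha
  rot[3] = mer8DR$ham
  rot[4] = er8DR$hamm
  rot[5] = r8DR$hamme
  rot[6] = 8DR$hammer
  rot[7] = DR$hammer8
  rot[8] = R$hammer8D
  rot[9] = $hammer8DR
Sorted (with $ < everything):
  sorted[0] = $hammer8DR  (last char: 'R')
  sorted[1] = 8DR$hammer  (last char: 'r')
  sorted[2] = DR$hammer8  (last char: '8')
  sorted[3] = R$hammer8D  (last char: 'D')
  sorted[4] = ammer8DR$h  (last char: 'h')
  sorted[5] = er8DR$hamm  (last char: 'm')
  sorted[6] = hammer8DR$  (last char: '$')
  sorted[7] = mer8DR$ham  (last char: 'm')
  sorted[8] = mmer8DR$ha  (last char: 'a')
  sorted[9] = r8DR$hamme  (last char: 'e')
Last column: Rr8Dhm$mae
Original string S is at sorted index 6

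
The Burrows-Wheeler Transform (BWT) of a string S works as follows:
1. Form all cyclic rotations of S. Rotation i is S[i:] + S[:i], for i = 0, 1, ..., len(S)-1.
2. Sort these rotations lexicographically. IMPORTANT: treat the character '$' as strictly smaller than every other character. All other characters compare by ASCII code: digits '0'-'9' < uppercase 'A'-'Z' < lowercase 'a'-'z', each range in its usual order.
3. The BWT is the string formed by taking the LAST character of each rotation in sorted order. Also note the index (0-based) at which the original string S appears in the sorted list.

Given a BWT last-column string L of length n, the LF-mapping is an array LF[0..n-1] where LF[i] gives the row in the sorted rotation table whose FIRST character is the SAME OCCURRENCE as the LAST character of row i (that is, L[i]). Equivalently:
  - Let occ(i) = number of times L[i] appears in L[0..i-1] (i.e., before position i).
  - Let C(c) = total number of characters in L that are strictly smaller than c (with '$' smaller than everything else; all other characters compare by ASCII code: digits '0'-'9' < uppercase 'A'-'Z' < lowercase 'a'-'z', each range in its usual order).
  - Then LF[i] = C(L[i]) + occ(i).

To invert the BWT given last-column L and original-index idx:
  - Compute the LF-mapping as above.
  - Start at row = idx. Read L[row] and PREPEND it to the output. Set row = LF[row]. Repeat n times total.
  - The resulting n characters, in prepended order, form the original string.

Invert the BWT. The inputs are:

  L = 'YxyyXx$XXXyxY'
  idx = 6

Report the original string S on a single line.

Answer: YyyXxXXxyXxY$

Derivation:
LF mapping: 5 7 10 11 1 8 0 2 3 4 12 9 6
Walk LF starting at row 6, prepending L[row]:
  step 1: row=6, L[6]='$', prepend. Next row=LF[6]=0
  step 2: row=0, L[0]='Y', prepend. Next row=LF[0]=5
  step 3: row=5, L[5]='x', prepend. Next row=LF[5]=8
  step 4: row=8, L[8]='X', prepend. Next row=LF[8]=3
  step 5: row=3, L[3]='y', prepend. Next row=LF[3]=11
  step 6: row=11, L[11]='x', prepend. Next row=LF[11]=9
  step 7: row=9, L[9]='X', prepend. Next row=LF[9]=4
  step 8: row=4, L[4]='X', prepend. Next row=LF[4]=1
  step 9: row=1, L[1]='x', prepend. Next row=LF[1]=7
  step 10: row=7, L[7]='X', prepend. Next row=LF[7]=2
  step 11: row=2, L[2]='y', prepend. Next row=LF[2]=10
  step 12: row=10, L[10]='y', prepend. Next row=LF[10]=12
  step 13: row=12, L[12]='Y', prepend. Next row=LF[12]=6
Reversed output: YyyXxXXxyXxY$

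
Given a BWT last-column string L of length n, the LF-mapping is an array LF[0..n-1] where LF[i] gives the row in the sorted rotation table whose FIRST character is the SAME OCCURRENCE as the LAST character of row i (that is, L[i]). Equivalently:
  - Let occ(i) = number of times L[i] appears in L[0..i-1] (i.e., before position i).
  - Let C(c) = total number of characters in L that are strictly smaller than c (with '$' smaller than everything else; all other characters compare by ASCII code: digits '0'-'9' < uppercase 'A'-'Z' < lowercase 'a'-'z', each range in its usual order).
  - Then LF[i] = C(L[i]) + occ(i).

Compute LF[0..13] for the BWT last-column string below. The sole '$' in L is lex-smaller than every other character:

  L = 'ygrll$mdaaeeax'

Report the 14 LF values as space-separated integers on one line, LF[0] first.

Answer: 13 7 11 8 9 0 10 4 1 2 5 6 3 12

Derivation:
Char counts: '$':1, 'a':3, 'd':1, 'e':2, 'g':1, 'l':2, 'm':1, 'r':1, 'x':1, 'y':1
C (first-col start): C('$')=0, C('a')=1, C('d')=4, C('e')=5, C('g')=7, C('l')=8, C('m')=10, C('r')=11, C('x')=12, C('y')=13
L[0]='y': occ=0, LF[0]=C('y')+0=13+0=13
L[1]='g': occ=0, LF[1]=C('g')+0=7+0=7
L[2]='r': occ=0, LF[2]=C('r')+0=11+0=11
L[3]='l': occ=0, LF[3]=C('l')+0=8+0=8
L[4]='l': occ=1, LF[4]=C('l')+1=8+1=9
L[5]='$': occ=0, LF[5]=C('$')+0=0+0=0
L[6]='m': occ=0, LF[6]=C('m')+0=10+0=10
L[7]='d': occ=0, LF[7]=C('d')+0=4+0=4
L[8]='a': occ=0, LF[8]=C('a')+0=1+0=1
L[9]='a': occ=1, LF[9]=C('a')+1=1+1=2
L[10]='e': occ=0, LF[10]=C('e')+0=5+0=5
L[11]='e': occ=1, LF[11]=C('e')+1=5+1=6
L[12]='a': occ=2, LF[12]=C('a')+2=1+2=3
L[13]='x': occ=0, LF[13]=C('x')+0=12+0=12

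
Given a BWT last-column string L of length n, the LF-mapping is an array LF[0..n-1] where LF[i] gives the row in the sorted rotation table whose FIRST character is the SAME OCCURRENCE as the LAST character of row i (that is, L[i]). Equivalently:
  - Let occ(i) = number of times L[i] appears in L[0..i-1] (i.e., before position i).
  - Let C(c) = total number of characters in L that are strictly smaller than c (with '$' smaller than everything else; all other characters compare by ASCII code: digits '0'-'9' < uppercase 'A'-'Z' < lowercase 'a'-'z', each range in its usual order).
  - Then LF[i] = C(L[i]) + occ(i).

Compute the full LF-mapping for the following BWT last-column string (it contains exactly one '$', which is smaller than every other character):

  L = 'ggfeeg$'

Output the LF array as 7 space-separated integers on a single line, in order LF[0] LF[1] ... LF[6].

Answer: 4 5 3 1 2 6 0

Derivation:
Char counts: '$':1, 'e':2, 'f':1, 'g':3
C (first-col start): C('$')=0, C('e')=1, C('f')=3, C('g')=4
L[0]='g': occ=0, LF[0]=C('g')+0=4+0=4
L[1]='g': occ=1, LF[1]=C('g')+1=4+1=5
L[2]='f': occ=0, LF[2]=C('f')+0=3+0=3
L[3]='e': occ=0, LF[3]=C('e')+0=1+0=1
L[4]='e': occ=1, LF[4]=C('e')+1=1+1=2
L[5]='g': occ=2, LF[5]=C('g')+2=4+2=6
L[6]='$': occ=0, LF[6]=C('$')+0=0+0=0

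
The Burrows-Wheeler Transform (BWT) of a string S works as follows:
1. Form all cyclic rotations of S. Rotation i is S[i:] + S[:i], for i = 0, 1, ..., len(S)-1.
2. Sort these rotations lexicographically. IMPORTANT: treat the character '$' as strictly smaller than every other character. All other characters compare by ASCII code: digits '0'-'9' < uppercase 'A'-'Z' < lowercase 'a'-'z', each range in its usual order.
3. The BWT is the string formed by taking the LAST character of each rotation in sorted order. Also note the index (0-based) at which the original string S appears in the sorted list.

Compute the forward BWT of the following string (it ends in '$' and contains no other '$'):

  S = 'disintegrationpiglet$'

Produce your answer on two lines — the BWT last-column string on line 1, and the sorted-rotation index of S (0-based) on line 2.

All 21 rotations (rotation i = S[i:]+S[:i]):
  rot[0] = disintegrationpiglet$
  rot[1] = isintegrationpiglet$d
  rot[2] = sintegrationpiglet$di
  rot[3] = integrationpiglet$dis
  rot[4] = ntegrationpiglet$disi
  rot[5] = tegrationpiglet$disin
  rot[6] = egrationpiglet$disint
  rot[7] = grationpiglet$disinte
  rot[8] = rationpiglet$disinteg
  rot[9] = ationpiglet$disintegr
  rot[10] = tionpiglet$disintegra
  rot[11] = ionpiglet$disintegrat
  rot[12] = onpiglet$disintegrati
  rot[13] = npiglet$disintegratio
  rot[14] = piglet$disintegration
  rot[15] = iglet$disintegrationp
  rot[16] = glet$disintegrationpi
  rot[17] = let$disintegrationpig
  rot[18] = et$disintegrationpigl
  rot[19] = t$disintegrationpigle
  rot[20] = $disintegrationpiglet
Sorted (with $ < everything):
  sorted[0] = $disintegrationpiglet  (last char: 't')
  sorted[1] = ationpiglet$disintegr  (last char: 'r')
  sorted[2] = disintegrationpiglet$  (last char: '$')
  sorted[3] = egrationpiglet$disint  (last char: 't')
  sorted[4] = et$disintegrationpigl  (last char: 'l')
  sorted[5] = glet$disintegrationpi  (last char: 'i')
  sorted[6] = grationpiglet$disinte  (last char: 'e')
  sorted[7] = iglet$disintegrationp  (last char: 'p')
  sorted[8] = integrationpiglet$dis  (last char: 's')
  sorted[9] = ionpiglet$disintegrat  (last char: 't')
  sorted[10] = isintegrationpiglet$d  (last char: 'd')
  sorted[11] = let$disintegrationpig  (last char: 'g')
  sorted[12] = npiglet$disintegratio  (last char: 'o')
  sorted[13] = ntegrationpiglet$disi  (last char: 'i')
  sorted[14] = onpiglet$disintegrati  (last char: 'i')
  sorted[15] = piglet$disintegration  (last char: 'n')
  sorted[16] = rationpiglet$disinteg  (last char: 'g')
  sorted[17] = sintegrationpiglet$di  (last char: 'i')
  sorted[18] = t$disintegrationpigle  (last char: 'e')
  sorted[19] = tegrationpiglet$disin  (last char: 'n')
  sorted[20] = tionpiglet$disintegra  (last char: 'a')
Last column: tr$tliepstdgoiingiena
Original string S is at sorted index 2

Answer: tr$tliepstdgoiingiena
2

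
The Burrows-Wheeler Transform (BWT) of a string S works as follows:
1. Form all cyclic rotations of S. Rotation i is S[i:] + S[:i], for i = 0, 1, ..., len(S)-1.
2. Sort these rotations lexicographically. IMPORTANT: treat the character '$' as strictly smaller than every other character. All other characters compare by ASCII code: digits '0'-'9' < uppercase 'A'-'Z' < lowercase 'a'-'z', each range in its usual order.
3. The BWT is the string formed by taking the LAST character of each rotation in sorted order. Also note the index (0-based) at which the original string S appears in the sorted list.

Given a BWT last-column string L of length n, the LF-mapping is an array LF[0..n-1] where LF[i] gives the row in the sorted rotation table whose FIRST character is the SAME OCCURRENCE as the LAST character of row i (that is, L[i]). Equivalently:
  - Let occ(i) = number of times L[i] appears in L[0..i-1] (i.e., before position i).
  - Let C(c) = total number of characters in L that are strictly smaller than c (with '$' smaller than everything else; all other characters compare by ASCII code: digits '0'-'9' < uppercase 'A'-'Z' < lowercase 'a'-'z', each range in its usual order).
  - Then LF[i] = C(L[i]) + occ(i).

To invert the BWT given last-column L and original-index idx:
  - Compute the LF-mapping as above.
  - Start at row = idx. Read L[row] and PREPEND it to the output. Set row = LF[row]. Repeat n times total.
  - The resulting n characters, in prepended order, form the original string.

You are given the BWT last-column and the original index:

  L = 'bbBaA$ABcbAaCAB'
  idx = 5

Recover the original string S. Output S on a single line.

Answer: BABBcCbAAbaAab$

Derivation:
LF mapping: 11 12 5 9 1 0 2 6 14 13 3 10 8 4 7
Walk LF starting at row 5, prepending L[row]:
  step 1: row=5, L[5]='$', prepend. Next row=LF[5]=0
  step 2: row=0, L[0]='b', prepend. Next row=LF[0]=11
  step 3: row=11, L[11]='a', prepend. Next row=LF[11]=10
  step 4: row=10, L[10]='A', prepend. Next row=LF[10]=3
  step 5: row=3, L[3]='a', prepend. Next row=LF[3]=9
  step 6: row=9, L[9]='b', prepend. Next row=LF[9]=13
  step 7: row=13, L[13]='A', prepend. Next row=LF[13]=4
  step 8: row=4, L[4]='A', prepend. Next row=LF[4]=1
  step 9: row=1, L[1]='b', prepend. Next row=LF[1]=12
  step 10: row=12, L[12]='C', prepend. Next row=LF[12]=8
  step 11: row=8, L[8]='c', prepend. Next row=LF[8]=14
  step 12: row=14, L[14]='B', prepend. Next row=LF[14]=7
  step 13: row=7, L[7]='B', prepend. Next row=LF[7]=6
  step 14: row=6, L[6]='A', prepend. Next row=LF[6]=2
  step 15: row=2, L[2]='B', prepend. Next row=LF[2]=5
Reversed output: BABBcCbAAbaAab$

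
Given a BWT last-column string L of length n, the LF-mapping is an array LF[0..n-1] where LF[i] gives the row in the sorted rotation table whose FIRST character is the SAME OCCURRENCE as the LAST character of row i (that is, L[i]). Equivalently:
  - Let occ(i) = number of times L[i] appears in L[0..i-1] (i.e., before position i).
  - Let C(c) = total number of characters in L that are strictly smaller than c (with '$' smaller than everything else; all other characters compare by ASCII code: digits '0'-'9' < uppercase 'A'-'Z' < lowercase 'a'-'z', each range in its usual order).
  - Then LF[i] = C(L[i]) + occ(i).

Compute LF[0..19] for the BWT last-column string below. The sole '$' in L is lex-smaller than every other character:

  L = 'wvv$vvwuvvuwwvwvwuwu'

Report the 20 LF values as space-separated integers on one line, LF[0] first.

Char counts: '$':1, 'u':4, 'v':8, 'w':7
C (first-col start): C('$')=0, C('u')=1, C('v')=5, C('w')=13
L[0]='w': occ=0, LF[0]=C('w')+0=13+0=13
L[1]='v': occ=0, LF[1]=C('v')+0=5+0=5
L[2]='v': occ=1, LF[2]=C('v')+1=5+1=6
L[3]='$': occ=0, LF[3]=C('$')+0=0+0=0
L[4]='v': occ=2, LF[4]=C('v')+2=5+2=7
L[5]='v': occ=3, LF[5]=C('v')+3=5+3=8
L[6]='w': occ=1, LF[6]=C('w')+1=13+1=14
L[7]='u': occ=0, LF[7]=C('u')+0=1+0=1
L[8]='v': occ=4, LF[8]=C('v')+4=5+4=9
L[9]='v': occ=5, LF[9]=C('v')+5=5+5=10
L[10]='u': occ=1, LF[10]=C('u')+1=1+1=2
L[11]='w': occ=2, LF[11]=C('w')+2=13+2=15
L[12]='w': occ=3, LF[12]=C('w')+3=13+3=16
L[13]='v': occ=6, LF[13]=C('v')+6=5+6=11
L[14]='w': occ=4, LF[14]=C('w')+4=13+4=17
L[15]='v': occ=7, LF[15]=C('v')+7=5+7=12
L[16]='w': occ=5, LF[16]=C('w')+5=13+5=18
L[17]='u': occ=2, LF[17]=C('u')+2=1+2=3
L[18]='w': occ=6, LF[18]=C('w')+6=13+6=19
L[19]='u': occ=3, LF[19]=C('u')+3=1+3=4

Answer: 13 5 6 0 7 8 14 1 9 10 2 15 16 11 17 12 18 3 19 4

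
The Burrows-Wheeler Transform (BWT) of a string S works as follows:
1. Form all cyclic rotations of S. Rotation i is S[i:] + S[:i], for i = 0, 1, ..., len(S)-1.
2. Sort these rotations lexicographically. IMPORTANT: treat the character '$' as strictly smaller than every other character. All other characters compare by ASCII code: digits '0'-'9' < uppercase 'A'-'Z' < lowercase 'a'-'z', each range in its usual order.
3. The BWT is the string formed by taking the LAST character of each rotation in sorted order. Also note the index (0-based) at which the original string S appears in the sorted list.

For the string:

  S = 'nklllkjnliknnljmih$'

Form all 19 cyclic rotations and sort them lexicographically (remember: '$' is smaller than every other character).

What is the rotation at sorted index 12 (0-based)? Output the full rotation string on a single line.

Answer: llkjnliknnljmih$nkl

Derivation:
All 19 rotations (rotation i = S[i:]+S[:i]):
  rot[0] = nklllkjnliknnljmih$
  rot[1] = klllkjnliknnljmih$n
  rot[2] = lllkjnliknnljmih$nk
  rot[3] = llkjnliknnljmih$nkl
  rot[4] = lkjnliknnljmih$nkll
  rot[5] = kjnliknnljmih$nklll
  rot[6] = jnliknnljmih$nklllk
  rot[7] = nliknnljmih$nklllkj
  rot[8] = liknnljmih$nklllkjn
  rot[9] = iknnljmih$nklllkjnl
  rot[10] = knnljmih$nklllkjnli
  rot[11] = nnljmih$nklllkjnlik
  rot[12] = nljmih$nklllkjnlikn
  rot[13] = ljmih$nklllkjnliknn
  rot[14] = jmih$nklllkjnliknnl
  rot[15] = mih$nklllkjnliknnlj
  rot[16] = ih$nklllkjnliknnljm
  rot[17] = h$nklllkjnliknnljmi
  rot[18] = $nklllkjnliknnljmih
Sorted (with $ < everything):
  sorted[0] = $nklllkjnliknnljmih
  sorted[1] = h$nklllkjnliknnljmi
  sorted[2] = ih$nklllkjnliknnljm
  sorted[3] = iknnljmih$nklllkjnl
  sorted[4] = jmih$nklllkjnliknnl
  sorted[5] = jnliknnljmih$nklllk
  sorted[6] = kjnliknnljmih$nklll
  sorted[7] = klllkjnliknnljmih$n
  sorted[8] = knnljmih$nklllkjnli
  sorted[9] = liknnljmih$nklllkjn
  sorted[10] = ljmih$nklllkjnliknn
  sorted[11] = lkjnliknnljmih$nkll
  sorted[12] = llkjnliknnljmih$nkl
  sorted[13] = lllkjnliknnljmih$nk
  sorted[14] = mih$nklllkjnliknnlj
  sorted[15] = nklllkjnliknnljmih$
  sorted[16] = nliknnljmih$nklllkj
  sorted[17] = nljmih$nklllkjnlikn
  sorted[18] = nnljmih$nklllkjnlik
sorted[12] = llkjnliknnljmih$nkl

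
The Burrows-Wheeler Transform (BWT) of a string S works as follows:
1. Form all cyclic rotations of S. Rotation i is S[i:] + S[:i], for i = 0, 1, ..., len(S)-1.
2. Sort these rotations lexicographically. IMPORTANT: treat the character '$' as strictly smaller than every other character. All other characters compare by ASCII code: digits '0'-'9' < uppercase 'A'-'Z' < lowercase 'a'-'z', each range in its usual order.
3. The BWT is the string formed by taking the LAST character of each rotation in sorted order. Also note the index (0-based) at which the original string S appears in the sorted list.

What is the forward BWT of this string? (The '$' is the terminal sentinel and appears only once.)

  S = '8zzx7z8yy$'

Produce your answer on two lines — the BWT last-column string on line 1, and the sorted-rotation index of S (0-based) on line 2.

All 10 rotations (rotation i = S[i:]+S[:i]):
  rot[0] = 8zzx7z8yy$
  rot[1] = zzx7z8yy$8
  rot[2] = zx7z8yy$8z
  rot[3] = x7z8yy$8zz
  rot[4] = 7z8yy$8zzx
  rot[5] = z8yy$8zzx7
  rot[6] = 8yy$8zzx7z
  rot[7] = yy$8zzx7z8
  rot[8] = y$8zzx7z8y
  rot[9] = $8zzx7z8yy
Sorted (with $ < everything):
  sorted[0] = $8zzx7z8yy  (last char: 'y')
  sorted[1] = 7z8yy$8zzx  (last char: 'x')
  sorted[2] = 8yy$8zzx7z  (last char: 'z')
  sorted[3] = 8zzx7z8yy$  (last char: '$')
  sorted[4] = x7z8yy$8zz  (last char: 'z')
  sorted[5] = y$8zzx7z8y  (last char: 'y')
  sorted[6] = yy$8zzx7z8  (last char: '8')
  sorted[7] = z8yy$8zzx7  (last char: '7')
  sorted[8] = zx7z8yy$8z  (last char: 'z')
  sorted[9] = zzx7z8yy$8  (last char: '8')
Last column: yxz$zy87z8
Original string S is at sorted index 3

Answer: yxz$zy87z8
3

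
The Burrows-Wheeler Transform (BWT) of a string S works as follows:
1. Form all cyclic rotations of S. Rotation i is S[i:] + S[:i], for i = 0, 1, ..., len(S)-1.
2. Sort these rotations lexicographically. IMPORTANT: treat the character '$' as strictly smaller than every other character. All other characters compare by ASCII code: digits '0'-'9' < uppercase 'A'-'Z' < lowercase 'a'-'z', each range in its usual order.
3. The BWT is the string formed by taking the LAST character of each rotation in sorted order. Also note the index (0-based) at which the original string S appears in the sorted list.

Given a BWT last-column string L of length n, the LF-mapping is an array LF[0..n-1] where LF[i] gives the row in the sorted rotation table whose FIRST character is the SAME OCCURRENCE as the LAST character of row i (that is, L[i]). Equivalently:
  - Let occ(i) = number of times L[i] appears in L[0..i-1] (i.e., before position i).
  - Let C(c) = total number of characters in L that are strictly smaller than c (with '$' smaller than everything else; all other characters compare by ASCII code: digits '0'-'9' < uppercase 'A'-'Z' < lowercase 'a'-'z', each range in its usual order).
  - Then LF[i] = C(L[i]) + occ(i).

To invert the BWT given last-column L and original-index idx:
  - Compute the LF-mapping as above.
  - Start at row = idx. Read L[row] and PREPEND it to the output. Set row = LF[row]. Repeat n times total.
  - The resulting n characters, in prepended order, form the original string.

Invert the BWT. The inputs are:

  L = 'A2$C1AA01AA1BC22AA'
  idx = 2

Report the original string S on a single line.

LF mapping: 8 5 0 16 2 9 10 1 3 11 12 4 15 17 6 7 13 14
Walk LF starting at row 2, prepending L[row]:
  step 1: row=2, L[2]='$', prepend. Next row=LF[2]=0
  step 2: row=0, L[0]='A', prepend. Next row=LF[0]=8
  step 3: row=8, L[8]='1', prepend. Next row=LF[8]=3
  step 4: row=3, L[3]='C', prepend. Next row=LF[3]=16
  step 5: row=16, L[16]='A', prepend. Next row=LF[16]=13
  step 6: row=13, L[13]='C', prepend. Next row=LF[13]=17
  step 7: row=17, L[17]='A', prepend. Next row=LF[17]=14
  step 8: row=14, L[14]='2', prepend. Next row=LF[14]=6
  step 9: row=6, L[6]='A', prepend. Next row=LF[6]=10
  step 10: row=10, L[10]='A', prepend. Next row=LF[10]=12
  step 11: row=12, L[12]='B', prepend. Next row=LF[12]=15
  step 12: row=15, L[15]='2', prepend. Next row=LF[15]=7
  step 13: row=7, L[7]='0', prepend. Next row=LF[7]=1
  step 14: row=1, L[1]='2', prepend. Next row=LF[1]=5
  step 15: row=5, L[5]='A', prepend. Next row=LF[5]=9
  step 16: row=9, L[9]='A', prepend. Next row=LF[9]=11
  step 17: row=11, L[11]='1', prepend. Next row=LF[11]=4
  step 18: row=4, L[4]='1', prepend. Next row=LF[4]=2
Reversed output: 11AA202BAA2ACAC1A$

Answer: 11AA202BAA2ACAC1A$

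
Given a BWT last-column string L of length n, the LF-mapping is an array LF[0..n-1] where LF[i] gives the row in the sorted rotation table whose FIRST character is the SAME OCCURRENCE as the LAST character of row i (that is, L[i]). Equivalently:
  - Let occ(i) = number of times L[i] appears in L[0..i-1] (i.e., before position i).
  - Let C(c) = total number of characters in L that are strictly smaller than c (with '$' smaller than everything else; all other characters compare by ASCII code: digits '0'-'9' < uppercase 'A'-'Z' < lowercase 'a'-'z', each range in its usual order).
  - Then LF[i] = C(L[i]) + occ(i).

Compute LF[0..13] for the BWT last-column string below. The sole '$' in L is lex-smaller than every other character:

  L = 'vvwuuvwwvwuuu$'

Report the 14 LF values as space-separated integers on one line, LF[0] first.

Char counts: '$':1, 'u':5, 'v':4, 'w':4
C (first-col start): C('$')=0, C('u')=1, C('v')=6, C('w')=10
L[0]='v': occ=0, LF[0]=C('v')+0=6+0=6
L[1]='v': occ=1, LF[1]=C('v')+1=6+1=7
L[2]='w': occ=0, LF[2]=C('w')+0=10+0=10
L[3]='u': occ=0, LF[3]=C('u')+0=1+0=1
L[4]='u': occ=1, LF[4]=C('u')+1=1+1=2
L[5]='v': occ=2, LF[5]=C('v')+2=6+2=8
L[6]='w': occ=1, LF[6]=C('w')+1=10+1=11
L[7]='w': occ=2, LF[7]=C('w')+2=10+2=12
L[8]='v': occ=3, LF[8]=C('v')+3=6+3=9
L[9]='w': occ=3, LF[9]=C('w')+3=10+3=13
L[10]='u': occ=2, LF[10]=C('u')+2=1+2=3
L[11]='u': occ=3, LF[11]=C('u')+3=1+3=4
L[12]='u': occ=4, LF[12]=C('u')+4=1+4=5
L[13]='$': occ=0, LF[13]=C('$')+0=0+0=0

Answer: 6 7 10 1 2 8 11 12 9 13 3 4 5 0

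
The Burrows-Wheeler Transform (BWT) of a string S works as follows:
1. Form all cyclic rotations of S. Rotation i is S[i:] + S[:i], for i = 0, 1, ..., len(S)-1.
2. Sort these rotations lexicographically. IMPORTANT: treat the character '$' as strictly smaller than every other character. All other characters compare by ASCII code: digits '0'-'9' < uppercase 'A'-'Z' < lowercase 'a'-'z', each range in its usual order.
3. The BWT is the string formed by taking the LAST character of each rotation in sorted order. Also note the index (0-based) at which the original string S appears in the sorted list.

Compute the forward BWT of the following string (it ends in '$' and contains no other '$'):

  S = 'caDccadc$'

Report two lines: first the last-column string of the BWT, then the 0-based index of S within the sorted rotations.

All 9 rotations (rotation i = S[i:]+S[:i]):
  rot[0] = caDccadc$
  rot[1] = aDccadc$c
  rot[2] = Dccadc$ca
  rot[3] = ccadc$caD
  rot[4] = cadc$caDc
  rot[5] = adc$caDcc
  rot[6] = dc$caDcca
  rot[7] = c$caDccad
  rot[8] = $caDccadc
Sorted (with $ < everything):
  sorted[0] = $caDccadc  (last char: 'c')
  sorted[1] = Dccadc$ca  (last char: 'a')
  sorted[2] = aDccadc$c  (last char: 'c')
  sorted[3] = adc$caDcc  (last char: 'c')
  sorted[4] = c$caDccad  (last char: 'd')
  sorted[5] = caDccadc$  (last char: '$')
  sorted[6] = cadc$caDc  (last char: 'c')
  sorted[7] = ccadc$caD  (last char: 'D')
  sorted[8] = dc$caDcca  (last char: 'a')
Last column: caccd$cDa
Original string S is at sorted index 5

Answer: caccd$cDa
5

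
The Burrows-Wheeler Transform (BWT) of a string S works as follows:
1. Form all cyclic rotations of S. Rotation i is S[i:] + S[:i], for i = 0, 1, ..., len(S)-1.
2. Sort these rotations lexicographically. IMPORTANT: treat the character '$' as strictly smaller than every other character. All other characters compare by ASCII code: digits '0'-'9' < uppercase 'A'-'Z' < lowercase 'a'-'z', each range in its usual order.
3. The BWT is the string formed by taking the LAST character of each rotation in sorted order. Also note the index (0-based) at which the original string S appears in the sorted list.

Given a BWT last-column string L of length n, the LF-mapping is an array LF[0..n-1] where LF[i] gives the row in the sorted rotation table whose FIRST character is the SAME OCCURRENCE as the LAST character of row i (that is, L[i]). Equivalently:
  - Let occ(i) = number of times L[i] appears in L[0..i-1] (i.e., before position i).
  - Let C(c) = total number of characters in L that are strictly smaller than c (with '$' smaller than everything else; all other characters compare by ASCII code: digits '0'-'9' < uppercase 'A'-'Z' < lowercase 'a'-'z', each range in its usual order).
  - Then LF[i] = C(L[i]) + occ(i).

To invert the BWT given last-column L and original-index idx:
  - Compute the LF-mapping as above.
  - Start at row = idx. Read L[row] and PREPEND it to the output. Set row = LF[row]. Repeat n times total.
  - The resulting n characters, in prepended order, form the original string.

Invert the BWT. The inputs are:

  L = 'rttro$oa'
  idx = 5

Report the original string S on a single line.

Answer: rotator$

Derivation:
LF mapping: 4 6 7 5 2 0 3 1
Walk LF starting at row 5, prepending L[row]:
  step 1: row=5, L[5]='$', prepend. Next row=LF[5]=0
  step 2: row=0, L[0]='r', prepend. Next row=LF[0]=4
  step 3: row=4, L[4]='o', prepend. Next row=LF[4]=2
  step 4: row=2, L[2]='t', prepend. Next row=LF[2]=7
  step 5: row=7, L[7]='a', prepend. Next row=LF[7]=1
  step 6: row=1, L[1]='t', prepend. Next row=LF[1]=6
  step 7: row=6, L[6]='o', prepend. Next row=LF[6]=3
  step 8: row=3, L[3]='r', prepend. Next row=LF[3]=5
Reversed output: rotator$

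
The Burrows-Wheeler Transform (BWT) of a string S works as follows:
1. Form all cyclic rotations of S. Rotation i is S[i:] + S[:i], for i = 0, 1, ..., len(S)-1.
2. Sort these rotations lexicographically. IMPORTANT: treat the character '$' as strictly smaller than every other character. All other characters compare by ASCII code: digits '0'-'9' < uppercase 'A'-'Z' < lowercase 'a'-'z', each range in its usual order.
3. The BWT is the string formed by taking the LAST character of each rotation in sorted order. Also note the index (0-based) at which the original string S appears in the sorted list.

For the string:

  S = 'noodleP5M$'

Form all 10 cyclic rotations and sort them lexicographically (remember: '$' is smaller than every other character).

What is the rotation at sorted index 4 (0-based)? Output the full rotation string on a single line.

All 10 rotations (rotation i = S[i:]+S[:i]):
  rot[0] = noodleP5M$
  rot[1] = oodleP5M$n
  rot[2] = odleP5M$no
  rot[3] = dleP5M$noo
  rot[4] = leP5M$nood
  rot[5] = eP5M$noodl
  rot[6] = P5M$noodle
  rot[7] = 5M$noodleP
  rot[8] = M$noodleP5
  rot[9] = $noodleP5M
Sorted (with $ < everything):
  sorted[0] = $noodleP5M
  sorted[1] = 5M$noodleP
  sorted[2] = M$noodleP5
  sorted[3] = P5M$noodle
  sorted[4] = dleP5M$noo
  sorted[5] = eP5M$noodl
  sorted[6] = leP5M$nood
  sorted[7] = noodleP5M$
  sorted[8] = odleP5M$no
  sorted[9] = oodleP5M$n
sorted[4] = dleP5M$noo

Answer: dleP5M$noo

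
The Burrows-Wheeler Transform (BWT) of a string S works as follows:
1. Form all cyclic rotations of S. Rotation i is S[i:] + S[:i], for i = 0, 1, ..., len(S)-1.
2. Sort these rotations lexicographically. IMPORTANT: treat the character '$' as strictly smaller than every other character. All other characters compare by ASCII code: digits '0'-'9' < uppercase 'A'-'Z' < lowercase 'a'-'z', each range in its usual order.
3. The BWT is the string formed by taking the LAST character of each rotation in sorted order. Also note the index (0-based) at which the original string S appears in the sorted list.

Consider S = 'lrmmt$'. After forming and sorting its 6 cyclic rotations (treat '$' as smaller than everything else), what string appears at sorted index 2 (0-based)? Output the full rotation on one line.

All 6 rotations (rotation i = S[i:]+S[:i]):
  rot[0] = lrmmt$
  rot[1] = rmmt$l
  rot[2] = mmt$lr
  rot[3] = mt$lrm
  rot[4] = t$lrmm
  rot[5] = $lrmmt
Sorted (with $ < everything):
  sorted[0] = $lrmmt
  sorted[1] = lrmmt$
  sorted[2] = mmt$lr
  sorted[3] = mt$lrm
  sorted[4] = rmmt$l
  sorted[5] = t$lrmm
sorted[2] = mmt$lr

Answer: mmt$lr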